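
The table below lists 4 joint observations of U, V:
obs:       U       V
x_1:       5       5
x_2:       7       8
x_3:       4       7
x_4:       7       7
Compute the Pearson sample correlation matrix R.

Step 1 — column means:
  mean(U) = (5 + 7 + 4 + 7) / 4 = 23/4 = 5.75
  mean(V) = (5 + 8 + 7 + 7) / 4 = 27/4 = 6.75

Step 2 — sample variances and covariances s[i,j] = (1/(n-1)) · Σ_k (x_{k,i} - mean_i) · (x_{k,j} - mean_j), with n-1 = 3:
  s[U,U] = ((-0.75)·(-0.75) + (1.25)·(1.25) + (-1.75)·(-1.75) + (1.25)·(1.25)) / 3 = 6.75/3 = 2.25
  s[U,V] = ((-0.75)·(-1.75) + (1.25)·(1.25) + (-1.75)·(0.25) + (1.25)·(0.25)) / 3 = 2.75/3 = 0.9167
  s[V,V] = ((-1.75)·(-1.75) + (1.25)·(1.25) + (0.25)·(0.25) + (0.25)·(0.25)) / 3 = 4.75/3 = 1.5833
  Sample standard deviations s_i = √(s[i,i]):
  s(U) = √(2.25) = 1.5
  s(V) = √(1.5833) = 1.2583

Step 3 — r_{ij} = s_{ij} / (s_i · s_j):
  r[U,U] = 1 (diagonal).
  r[U,V] = 0.9167 / (1.5 · 1.2583) = 0.9167 / 1.8875 = 0.4857
  r[V,V] = 1 (diagonal).

R is symmetric with unit diagonal. Assembling:

R = [[1, 0.4857],
 [0.4857, 1]]


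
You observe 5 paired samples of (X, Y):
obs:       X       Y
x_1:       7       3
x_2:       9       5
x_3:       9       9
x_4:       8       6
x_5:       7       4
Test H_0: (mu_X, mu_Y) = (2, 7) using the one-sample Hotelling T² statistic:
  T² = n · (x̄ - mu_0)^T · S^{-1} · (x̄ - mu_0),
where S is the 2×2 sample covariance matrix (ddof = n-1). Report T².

Step 1 — sample mean vector:
  mean(X) = (7 + 9 + 9 + 8 + 7) / 5 = 40/5 = 8
  mean(Y) = (3 + 5 + 9 + 6 + 4) / 5 = 27/5 = 5.4
  x̄ = (8, 5.4),  deviation x̄ - mu_0 = (8, 5.4) - (2, 7) = (6, -1.6).

Step 2 — sample covariance matrix, S[i,j] = (1/(n-1)) · Σ_k (x_{k,i} - mean_i) · (x_{k,j} - mean_j), divisor n-1 = 4:
  S[X,X] = ((-1)·(-1) + (1)·(1) + (1)·(1) + (0)·(0) + (-1)·(-1)) / 4 = 4/4 = 1
  S[X,Y] = ((-1)·(-2.4) + (1)·(-0.4) + (1)·(3.6) + (0)·(0.6) + (-1)·(-1.4)) / 4 = 7/4 = 1.75
  S[Y,Y] = ((-2.4)·(-2.4) + (-0.4)·(-0.4) + (3.6)·(3.6) + (0.6)·(0.6) + (-1.4)·(-1.4)) / 4 = 21.2/4 = 5.3
  S = [[1, 1.75],
 [1.75, 5.3]].

Step 3 — invert S. det(S) = 1·5.3 - (1.75)² = 2.2375.
  S^{-1} = (1/det) · [[d, -b], [-b, a]] = [[2.3687, -0.7821],
 [-0.7821, 0.4469]].

Step 4 — quadratic form (x̄ - mu_0)^T · S^{-1} · (x̄ - mu_0):
  S^{-1} · (x̄ - mu_0) = (15.4637, -5.4078),
  (x̄ - mu_0)^T · [...] = (6)·(15.4637) + (-1.6)·(-5.4078) = 101.4346.

Step 5 — scale by n: T² = 5 · 101.4346 = 507.1732.

T² ≈ 507.1732


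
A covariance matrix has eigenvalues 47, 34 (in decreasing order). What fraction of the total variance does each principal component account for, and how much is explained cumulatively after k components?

Step 1 — total variance = trace(Sigma) = Σ λ_i = 47 + 34 = 81.

Step 2 — fraction explained by component i = λ_i / Σ λ:
  PC1: 47/81 = 0.5802
  PC2: 34/81 = 0.4198

Step 3 — cumulative fraction after k components = (λ_1 + ... + λ_k) / Σ λ:
  k = 1: 47/81 = 0.5802
  k = 2: (47 + 34)/81 = 81/81 = 1

Summary (fraction, with percent):

explained: PC1 0.5802 (58.02%), PC2 0.4198 (41.98%);  cumulative: 0.5802, 1


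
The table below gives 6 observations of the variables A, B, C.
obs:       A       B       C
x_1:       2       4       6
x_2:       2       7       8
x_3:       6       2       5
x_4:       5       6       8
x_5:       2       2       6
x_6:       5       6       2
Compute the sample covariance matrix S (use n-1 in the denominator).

Step 1 — column means:
  mean(A) = (2 + 2 + 6 + 5 + 2 + 5) / 6 = 22/6 = 3.6667
  mean(B) = (4 + 7 + 2 + 6 + 2 + 6) / 6 = 27/6 = 4.5
  mean(C) = (6 + 8 + 5 + 8 + 6 + 2) / 6 = 35/6 = 5.8333

Step 2 — sample covariance S[i,j] = (1/(n-1)) · Σ_k (x_{k,i} - mean_i) · (x_{k,j} - mean_j), with n-1 = 5.
  S[A,A] = ((-1.6667)·(-1.6667) + (-1.6667)·(-1.6667) + (2.3333)·(2.3333) + (1.3333)·(1.3333) + (-1.6667)·(-1.6667) + (1.3333)·(1.3333)) / 5 = 17.3333/5 = 3.4667
  S[A,B] = ((-1.6667)·(-0.5) + (-1.6667)·(2.5) + (2.3333)·(-2.5) + (1.3333)·(1.5) + (-1.6667)·(-2.5) + (1.3333)·(1.5)) / 5 = -1/5 = -0.2
  S[A,C] = ((-1.6667)·(0.1667) + (-1.6667)·(2.1667) + (2.3333)·(-0.8333) + (1.3333)·(2.1667) + (-1.6667)·(0.1667) + (1.3333)·(-3.8333)) / 5 = -8.3333/5 = -1.6667
  S[B,B] = ((-0.5)·(-0.5) + (2.5)·(2.5) + (-2.5)·(-2.5) + (1.5)·(1.5) + (-2.5)·(-2.5) + (1.5)·(1.5)) / 5 = 23.5/5 = 4.7
  S[B,C] = ((-0.5)·(0.1667) + (2.5)·(2.1667) + (-2.5)·(-0.8333) + (1.5)·(2.1667) + (-2.5)·(0.1667) + (1.5)·(-3.8333)) / 5 = 4.5/5 = 0.9
  S[C,C] = ((0.1667)·(0.1667) + (2.1667)·(2.1667) + (-0.8333)·(-0.8333) + (2.1667)·(2.1667) + (0.1667)·(0.1667) + (-3.8333)·(-3.8333)) / 5 = 24.8333/5 = 4.9667

S is symmetric (S[j,i] = S[i,j]). Assembling:

S = [[3.4667, -0.2, -1.6667],
 [-0.2, 4.7, 0.9],
 [-1.6667, 0.9, 4.9667]]


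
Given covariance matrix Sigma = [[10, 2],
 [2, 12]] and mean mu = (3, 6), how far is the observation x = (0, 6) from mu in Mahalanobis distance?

Step 1 — centre the observation: (x - mu) = (-3, 0).

Step 2 — invert Sigma. det(Sigma) = 10·12 - (2)² = 116.
  Sigma^{-1} = (1/det) · [[d, -b], [-b, a]] = [[0.1034, -0.0172],
 [-0.0172, 0.0862]].

Step 3 — form the quadratic (x - mu)^T · Sigma^{-1} · (x - mu):
  Sigma^{-1} · (x - mu) = (-0.3103, 0.0517).
  (x - mu)^T · [Sigma^{-1} · (x - mu)] = (-3)·(-0.3103) + (0)·(0.0517) = 0.931.

Step 4 — take square root: d = √(0.931) ≈ 0.9649.

d(x, mu) = √(0.931) ≈ 0.9649


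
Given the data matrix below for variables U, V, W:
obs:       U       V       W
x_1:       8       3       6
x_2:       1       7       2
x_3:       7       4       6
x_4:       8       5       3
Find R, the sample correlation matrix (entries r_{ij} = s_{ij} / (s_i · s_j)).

Step 1 — column means:
  mean(U) = (8 + 1 + 7 + 8) / 4 = 24/4 = 6
  mean(V) = (3 + 7 + 4 + 5) / 4 = 19/4 = 4.75
  mean(W) = (6 + 2 + 6 + 3) / 4 = 17/4 = 4.25

Step 2 — sample variances and covariances s[i,j] = (1/(n-1)) · Σ_k (x_{k,i} - mean_i) · (x_{k,j} - mean_j), with n-1 = 3:
  s[U,U] = ((2)·(2) + (-5)·(-5) + (1)·(1) + (2)·(2)) / 3 = 34/3 = 11.3333
  s[U,V] = ((2)·(-1.75) + (-5)·(2.25) + (1)·(-0.75) + (2)·(0.25)) / 3 = -15/3 = -5
  s[U,W] = ((2)·(1.75) + (-5)·(-2.25) + (1)·(1.75) + (2)·(-1.25)) / 3 = 14/3 = 4.6667
  s[V,V] = ((-1.75)·(-1.75) + (2.25)·(2.25) + (-0.75)·(-0.75) + (0.25)·(0.25)) / 3 = 8.75/3 = 2.9167
  s[V,W] = ((-1.75)·(1.75) + (2.25)·(-2.25) + (-0.75)·(1.75) + (0.25)·(-1.25)) / 3 = -9.75/3 = -3.25
  s[W,W] = ((1.75)·(1.75) + (-2.25)·(-2.25) + (1.75)·(1.75) + (-1.25)·(-1.25)) / 3 = 12.75/3 = 4.25
  Sample standard deviations s_i = √(s[i,i]):
  s(U) = √(11.3333) = 3.3665
  s(V) = √(2.9167) = 1.7078
  s(W) = √(4.25) = 2.0616

Step 3 — r_{ij} = s_{ij} / (s_i · s_j):
  r[U,U] = 1 (diagonal).
  r[U,V] = -5 / (3.3665 · 1.7078) = -5 / 5.7494 = -0.8697
  r[U,W] = 4.6667 / (3.3665 · 2.0616) = 4.6667 / 6.9402 = 0.6724
  r[V,V] = 1 (diagonal).
  r[V,W] = -3.25 / (1.7078 · 2.0616) = -3.25 / 3.5208 = -0.9231
  r[W,W] = 1 (diagonal).

R is symmetric with unit diagonal. Assembling:

R = [[1, -0.8697, 0.6724],
 [-0.8697, 1, -0.9231],
 [0.6724, -0.9231, 1]]


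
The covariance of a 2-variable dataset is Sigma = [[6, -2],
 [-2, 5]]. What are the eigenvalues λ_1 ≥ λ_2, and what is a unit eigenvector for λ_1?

Step 1 — characteristic polynomial of 2×2 Sigma:
  det(Sigma - λI) = λ² - trace · λ + det = 0.
  trace = 6 + 5 = 11, det = 6·5 - (-2)² = 26.
Step 2 — discriminant:
  Δ = trace² - 4·det = 121 - 104 = 17.
Step 3 — eigenvalues:
  λ = (trace ± √Δ)/2 = (11 ± 4.1231)/2,
  λ_1 = 7.5616,  λ_2 = 3.4384.

Step 4 — unit eigenvector for λ_1: solve (Sigma - λ_1 I)v = 0. First row:
  (6 - 7.5616)·v_x + (-2)·v_y = 0, i.e. (-1.5616)·v_x + (-2)·v_y = 0,
  so v ∝ (b, λ_1 - a) = (-2, 1.5616); multiply by -1 so the first entry is positive: u = (2, -1.5616).
  ||u|| = √((2)² + (-1.5616)²) = √(6.4384) ≈ 2.5374,
  v_1 = u/||u|| ≈ (0.7882, -0.6154) (||v_1|| = 1).

λ_1 = 7.5616,  λ_2 = 3.4384;  v_1 ≈ (0.7882, -0.6154)


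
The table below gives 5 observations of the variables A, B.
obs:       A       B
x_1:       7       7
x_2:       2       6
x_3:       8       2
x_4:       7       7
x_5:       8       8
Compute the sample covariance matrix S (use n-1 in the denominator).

Step 1 — column means:
  mean(A) = (7 + 2 + 8 + 7 + 8) / 5 = 32/5 = 6.4
  mean(B) = (7 + 6 + 2 + 7 + 8) / 5 = 30/5 = 6

Step 2 — sample covariance S[i,j] = (1/(n-1)) · Σ_k (x_{k,i} - mean_i) · (x_{k,j} - mean_j), with n-1 = 4.
  S[A,A] = ((0.6)·(0.6) + (-4.4)·(-4.4) + (1.6)·(1.6) + (0.6)·(0.6) + (1.6)·(1.6)) / 4 = 25.2/4 = 6.3
  S[A,B] = ((0.6)·(1) + (-4.4)·(0) + (1.6)·(-4) + (0.6)·(1) + (1.6)·(2)) / 4 = -2/4 = -0.5
  S[B,B] = ((1)·(1) + (0)·(0) + (-4)·(-4) + (1)·(1) + (2)·(2)) / 4 = 22/4 = 5.5

S is symmetric (S[j,i] = S[i,j]). Assembling:

S = [[6.3, -0.5],
 [-0.5, 5.5]]


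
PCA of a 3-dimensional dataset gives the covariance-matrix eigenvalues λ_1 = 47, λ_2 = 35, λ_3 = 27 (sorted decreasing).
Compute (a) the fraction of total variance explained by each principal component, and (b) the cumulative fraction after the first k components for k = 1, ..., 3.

Step 1 — total variance = trace(Sigma) = Σ λ_i = 47 + 35 + 27 = 109.

Step 2 — fraction explained by component i = λ_i / Σ λ:
  PC1: 47/109 = 0.4312
  PC2: 35/109 = 0.3211
  PC3: 27/109 = 0.2477

Step 3 — cumulative fraction after k components = (λ_1 + ... + λ_k) / Σ λ:
  k = 1: 47/109 = 0.4312
  k = 2: (47 + 35)/109 = 82/109 = 0.7523
  k = 3: (47 + 35 + 27)/109 = 109/109 = 1

Summary (fraction, with percent):

explained: PC1 0.4312 (43.12%), PC2 0.3211 (32.11%), PC3 0.2477 (24.77%);  cumulative: 0.4312, 0.7523, 1


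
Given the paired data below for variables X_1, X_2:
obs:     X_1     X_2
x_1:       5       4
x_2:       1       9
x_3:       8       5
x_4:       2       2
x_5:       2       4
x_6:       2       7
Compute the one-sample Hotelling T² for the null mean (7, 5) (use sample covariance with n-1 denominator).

Step 1 — sample mean vector:
  mean(X_1) = (5 + 1 + 8 + 2 + 2 + 2) / 6 = 20/6 = 3.3333
  mean(X_2) = (4 + 9 + 5 + 2 + 4 + 7) / 6 = 31/6 = 5.1667
  x̄ = (3.3333, 5.1667),  deviation x̄ - mu_0 = (3.3333, 5.1667) - (7, 5) = (-3.6667, 0.1667).

Step 2 — sample covariance matrix, S[i,j] = (1/(n-1)) · Σ_k (x_{k,i} - mean_i) · (x_{k,j} - mean_j), divisor n-1 = 5:
  S[X_1,X_1] = ((1.6667)·(1.6667) + (-2.3333)·(-2.3333) + (4.6667)·(4.6667) + (-1.3333)·(-1.3333) + (-1.3333)·(-1.3333) + (-1.3333)·(-1.3333)) / 5 = 35.3333/5 = 7.0667
  S[X_1,X_2] = ((1.6667)·(-1.1667) + (-2.3333)·(3.8333) + (4.6667)·(-0.1667) + (-1.3333)·(-3.1667) + (-1.3333)·(-1.1667) + (-1.3333)·(1.8333)) / 5 = -8.3333/5 = -1.6667
  S[X_2,X_2] = ((-1.1667)·(-1.1667) + (3.8333)·(3.8333) + (-0.1667)·(-0.1667) + (-3.1667)·(-3.1667) + (-1.1667)·(-1.1667) + (1.8333)·(1.8333)) / 5 = 30.8333/5 = 6.1667
  S = [[7.0667, -1.6667],
 [-1.6667, 6.1667]].

Step 3 — invert S. det(S) = 7.0667·6.1667 - (-1.6667)² = 40.8.
  S^{-1} = (1/det) · [[d, -b], [-b, a]] = [[0.1511, 0.0408],
 [0.0408, 0.1732]].

Step 4 — quadratic form (x̄ - mu_0)^T · S^{-1} · (x̄ - mu_0):
  S^{-1} · (x̄ - mu_0) = (-0.5474, -0.1209),
  (x̄ - mu_0)^T · [...] = (-3.6667)·(-0.5474) + (0.1667)·(-0.1209) = 1.9869.

Step 5 — scale by n: T² = 6 · 1.9869 = 11.9216.

T² ≈ 11.9216


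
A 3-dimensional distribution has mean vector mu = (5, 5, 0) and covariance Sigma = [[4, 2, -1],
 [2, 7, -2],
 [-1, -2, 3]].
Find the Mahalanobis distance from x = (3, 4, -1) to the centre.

Step 1 — centre the observation: (x - mu) = (-2, -1, -1).

Step 2 — invert Sigma (cofactor / det for 3×3, or solve directly):
  Sigma^{-1} = [[0.2982, -0.0702, 0.0526],
 [-0.0702, 0.193, 0.1053],
 [0.0526, 0.1053, 0.4211]].

Step 3 — form the quadratic (x - mu)^T · Sigma^{-1} · (x - mu):
  Sigma^{-1} · (x - mu) = (-0.5789, -0.1579, -0.6316).
  (x - mu)^T · [Sigma^{-1} · (x - mu)] = (-2)·(-0.5789) + (-1)·(-0.1579) + (-1)·(-0.6316) = 1.9474.

Step 4 — take square root: d = √(1.9474) ≈ 1.3955.

d(x, mu) = √(1.9474) ≈ 1.3955


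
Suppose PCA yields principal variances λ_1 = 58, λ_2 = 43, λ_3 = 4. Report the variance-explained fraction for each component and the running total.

Step 1 — total variance = trace(Sigma) = Σ λ_i = 58 + 43 + 4 = 105.

Step 2 — fraction explained by component i = λ_i / Σ λ:
  PC1: 58/105 = 0.5524
  PC2: 43/105 = 0.4095
  PC3: 4/105 = 0.0381

Step 3 — cumulative fraction after k components = (λ_1 + ... + λ_k) / Σ λ:
  k = 1: 58/105 = 0.5524
  k = 2: (58 + 43)/105 = 101/105 = 0.9619
  k = 3: (58 + 43 + 4)/105 = 105/105 = 1

Summary (fraction, with percent):

explained: PC1 0.5524 (55.24%), PC2 0.4095 (40.95%), PC3 0.0381 (3.81%);  cumulative: 0.5524, 0.9619, 1


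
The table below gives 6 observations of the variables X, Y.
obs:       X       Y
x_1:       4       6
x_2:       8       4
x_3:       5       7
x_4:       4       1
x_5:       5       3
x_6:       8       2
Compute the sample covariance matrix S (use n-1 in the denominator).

Step 1 — column means:
  mean(X) = (4 + 8 + 5 + 4 + 5 + 8) / 6 = 34/6 = 5.6667
  mean(Y) = (6 + 4 + 7 + 1 + 3 + 2) / 6 = 23/6 = 3.8333

Step 2 — sample covariance S[i,j] = (1/(n-1)) · Σ_k (x_{k,i} - mean_i) · (x_{k,j} - mean_j), with n-1 = 5.
  S[X,X] = ((-1.6667)·(-1.6667) + (2.3333)·(2.3333) + (-0.6667)·(-0.6667) + (-1.6667)·(-1.6667) + (-0.6667)·(-0.6667) + (2.3333)·(2.3333)) / 5 = 17.3333/5 = 3.4667
  S[X,Y] = ((-1.6667)·(2.1667) + (2.3333)·(0.1667) + (-0.6667)·(3.1667) + (-1.6667)·(-2.8333) + (-0.6667)·(-0.8333) + (2.3333)·(-1.8333)) / 5 = -4.3333/5 = -0.8667
  S[Y,Y] = ((2.1667)·(2.1667) + (0.1667)·(0.1667) + (3.1667)·(3.1667) + (-2.8333)·(-2.8333) + (-0.8333)·(-0.8333) + (-1.8333)·(-1.8333)) / 5 = 26.8333/5 = 5.3667

S is symmetric (S[j,i] = S[i,j]). Assembling:

S = [[3.4667, -0.8667],
 [-0.8667, 5.3667]]


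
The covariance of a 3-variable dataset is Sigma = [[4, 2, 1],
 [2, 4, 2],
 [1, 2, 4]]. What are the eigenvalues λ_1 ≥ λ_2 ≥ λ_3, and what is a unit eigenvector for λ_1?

Step 1 — characteristic polynomial p(λ) = det(λI - Sigma) = λ³ - tr·λ² + c_1·λ - det, where tr = trace, c_1 = sum of the principal 2×2 minors, det = det(Sigma):
  tr = 4 + 4 + 4 = 12,
  c_1 = (4·4 - (2)²) + (4·4 - (1)²) + (4·4 - (2)²) = 12 + 15 + 12 = 39,
  det = 4·(4·4 - (2)²) - (2)·((2)·4 - (2)·(1)) + (1)·((2)·(2) - 4·(1)) = 4·(12) - (2)·(6) + (1)·(0) = 36.
  So p(λ) = λ³ - 12λ² + 39λ - 36.
Step 2 — look for an integer root (rational root theorem: any rational root is an integer divisor of 36). Testing λ = 3:
  p(3) = 27 - 108 + 117 - 36 = 0  ✓
  Dividing out (λ - 3): p(λ) = (λ - 3)(λ² - 9λ + 12).
Step 3 — remaining eigenvalues from the quadratic λ² - 9λ + 12 = 0:
  Δ = 9² - 4·12 = 81 - 48 = 33,  λ = (9 ± √33)/2 = (9 ± 5.7446)/2 ≈ 7.3723 or 1.6277.
  Sorted: λ_1 = 7.3723,  λ_2 = 3,  λ_3 = 1.6277  (check: sum = 12 = tr ✓).

Step 4 — unit eigenvector for λ_1 ≈ 7.3723: v spans the null space of (Sigma - λ_1 I), whose rows are
  r_1 = (-3.3723, 2, 1),  r_2 = (2, -3.3723, 2),  r_3 = (1, 2, -3.3723).
  v is orthogonal to every row, so take v ∝ r_1 × r_2 = ((2)·(2) - (1)·(-3.3723), (1)·(2) - (-3.3723)·(2), (-3.3723)·(-3.3723) - (2)·(2)) ≈ (7.3723, 8.7446, 7.3723).
  Let u = (7.3723, 8.7446, 7.3723).
  ||u|| = √((7.3723)² + (8.7446)² + (7.3723)²) = √(185.1684) ≈ 13.6077,  v_1 = u/||u|| ≈ (0.5418, 0.6426, 0.5418) (||v_1|| = 1).

λ_1 = 7.3723,  λ_2 = 3,  λ_3 = 1.6277;  v_1 ≈ (0.5418, 0.6426, 0.5418)


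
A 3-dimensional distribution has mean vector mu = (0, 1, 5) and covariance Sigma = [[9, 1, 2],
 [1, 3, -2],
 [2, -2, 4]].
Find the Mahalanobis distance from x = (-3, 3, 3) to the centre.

Step 1 — centre the observation: (x - mu) = (-3, 2, -2).

Step 2 — invert Sigma (cofactor / det for 3×3, or solve directly):
  Sigma^{-1} = [[0.1667, -0.1667, -0.1667],
 [-0.1667, 0.6667, 0.4167],
 [-0.1667, 0.4167, 0.5417]].

Step 3 — form the quadratic (x - mu)^T · Sigma^{-1} · (x - mu):
  Sigma^{-1} · (x - mu) = (-0.5, 1, 0.25).
  (x - mu)^T · [Sigma^{-1} · (x - mu)] = (-3)·(-0.5) + (2)·(1) + (-2)·(0.25) = 3.

Step 4 — take square root: d = √(3) ≈ 1.7321.

d(x, mu) = √(3) ≈ 1.7321


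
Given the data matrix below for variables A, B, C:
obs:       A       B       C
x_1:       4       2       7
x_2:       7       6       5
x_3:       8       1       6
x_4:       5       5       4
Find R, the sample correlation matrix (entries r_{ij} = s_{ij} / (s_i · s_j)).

Step 1 — column means:
  mean(A) = (4 + 7 + 8 + 5) / 4 = 24/4 = 6
  mean(B) = (2 + 6 + 1 + 5) / 4 = 14/4 = 3.5
  mean(C) = (7 + 5 + 6 + 4) / 4 = 22/4 = 5.5

Step 2 — sample variances and covariances s[i,j] = (1/(n-1)) · Σ_k (x_{k,i} - mean_i) · (x_{k,j} - mean_j), with n-1 = 3:
  s[A,A] = ((-2)·(-2) + (1)·(1) + (2)·(2) + (-1)·(-1)) / 3 = 10/3 = 3.3333
  s[A,B] = ((-2)·(-1.5) + (1)·(2.5) + (2)·(-2.5) + (-1)·(1.5)) / 3 = -1/3 = -0.3333
  s[A,C] = ((-2)·(1.5) + (1)·(-0.5) + (2)·(0.5) + (-1)·(-1.5)) / 3 = -1/3 = -0.3333
  s[B,B] = ((-1.5)·(-1.5) + (2.5)·(2.5) + (-2.5)·(-2.5) + (1.5)·(1.5)) / 3 = 17/3 = 5.6667
  s[B,C] = ((-1.5)·(1.5) + (2.5)·(-0.5) + (-2.5)·(0.5) + (1.5)·(-1.5)) / 3 = -7/3 = -2.3333
  s[C,C] = ((1.5)·(1.5) + (-0.5)·(-0.5) + (0.5)·(0.5) + (-1.5)·(-1.5)) / 3 = 5/3 = 1.6667
  Sample standard deviations s_i = √(s[i,i]):
  s(A) = √(3.3333) = 1.8257
  s(B) = √(5.6667) = 2.3805
  s(C) = √(1.6667) = 1.291

Step 3 — r_{ij} = s_{ij} / (s_i · s_j):
  r[A,A] = 1 (diagonal).
  r[A,B] = -0.3333 / (1.8257 · 2.3805) = -0.3333 / 4.3461 = -0.0767
  r[A,C] = -0.3333 / (1.8257 · 1.291) = -0.3333 / 2.357 = -0.1414
  r[B,B] = 1 (diagonal).
  r[B,C] = -2.3333 / (2.3805 · 1.291) = -2.3333 / 3.0732 = -0.7593
  r[C,C] = 1 (diagonal).

R is symmetric with unit diagonal. Assembling:

R = [[1, -0.0767, -0.1414],
 [-0.0767, 1, -0.7593],
 [-0.1414, -0.7593, 1]]


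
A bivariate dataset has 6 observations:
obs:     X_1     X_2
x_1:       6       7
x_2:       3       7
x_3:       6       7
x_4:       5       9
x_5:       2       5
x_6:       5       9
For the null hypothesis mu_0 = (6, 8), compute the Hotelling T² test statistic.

Step 1 — sample mean vector:
  mean(X_1) = (6 + 3 + 6 + 5 + 2 + 5) / 6 = 27/6 = 4.5
  mean(X_2) = (7 + 7 + 7 + 9 + 5 + 9) / 6 = 44/6 = 7.3333
  x̄ = (4.5, 7.3333),  deviation x̄ - mu_0 = (4.5, 7.3333) - (6, 8) = (-1.5, -0.6667).

Step 2 — sample covariance matrix, S[i,j] = (1/(n-1)) · Σ_k (x_{k,i} - mean_i) · (x_{k,j} - mean_j), divisor n-1 = 5:
  S[X_1,X_1] = ((1.5)·(1.5) + (-1.5)·(-1.5) + (1.5)·(1.5) + (0.5)·(0.5) + (-2.5)·(-2.5) + (0.5)·(0.5)) / 5 = 13.5/5 = 2.7
  S[X_1,X_2] = ((1.5)·(-0.3333) + (-1.5)·(-0.3333) + (1.5)·(-0.3333) + (0.5)·(1.6667) + (-2.5)·(-2.3333) + (0.5)·(1.6667)) / 5 = 7/5 = 1.4
  S[X_2,X_2] = ((-0.3333)·(-0.3333) + (-0.3333)·(-0.3333) + (-0.3333)·(-0.3333) + (1.6667)·(1.6667) + (-2.3333)·(-2.3333) + (1.6667)·(1.6667)) / 5 = 11.3333/5 = 2.2667
  S = [[2.7, 1.4],
 [1.4, 2.2667]].

Step 3 — invert S. det(S) = 2.7·2.2667 - (1.4)² = 4.16.
  S^{-1} = (1/det) · [[d, -b], [-b, a]] = [[0.5449, -0.3365],
 [-0.3365, 0.649]].

Step 4 — quadratic form (x̄ - mu_0)^T · S^{-1} · (x̄ - mu_0):
  S^{-1} · (x̄ - mu_0) = (-0.5929, 0.0721),
  (x̄ - mu_0)^T · [...] = (-1.5)·(-0.5929) + (-0.6667)·(0.0721) = 0.8413.

Step 5 — scale by n: T² = 6 · 0.8413 = 5.0481.

T² ≈ 5.0481


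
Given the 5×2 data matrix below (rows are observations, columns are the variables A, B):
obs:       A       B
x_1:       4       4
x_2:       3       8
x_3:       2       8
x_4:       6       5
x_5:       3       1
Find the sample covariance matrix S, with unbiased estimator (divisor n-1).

Step 1 — column means:
  mean(A) = (4 + 3 + 2 + 6 + 3) / 5 = 18/5 = 3.6
  mean(B) = (4 + 8 + 8 + 5 + 1) / 5 = 26/5 = 5.2

Step 2 — sample covariance S[i,j] = (1/(n-1)) · Σ_k (x_{k,i} - mean_i) · (x_{k,j} - mean_j), with n-1 = 4.
  S[A,A] = ((0.4)·(0.4) + (-0.6)·(-0.6) + (-1.6)·(-1.6) + (2.4)·(2.4) + (-0.6)·(-0.6)) / 4 = 9.2/4 = 2.3
  S[A,B] = ((0.4)·(-1.2) + (-0.6)·(2.8) + (-1.6)·(2.8) + (2.4)·(-0.2) + (-0.6)·(-4.2)) / 4 = -4.6/4 = -1.15
  S[B,B] = ((-1.2)·(-1.2) + (2.8)·(2.8) + (2.8)·(2.8) + (-0.2)·(-0.2) + (-4.2)·(-4.2)) / 4 = 34.8/4 = 8.7

S is symmetric (S[j,i] = S[i,j]). Assembling:

S = [[2.3, -1.15],
 [-1.15, 8.7]]


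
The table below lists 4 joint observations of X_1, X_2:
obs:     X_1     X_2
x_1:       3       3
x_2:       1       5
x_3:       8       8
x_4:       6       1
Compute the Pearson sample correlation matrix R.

Step 1 — column means:
  mean(X_1) = (3 + 1 + 8 + 6) / 4 = 18/4 = 4.5
  mean(X_2) = (3 + 5 + 8 + 1) / 4 = 17/4 = 4.25

Step 2 — sample variances and covariances s[i,j] = (1/(n-1)) · Σ_k (x_{k,i} - mean_i) · (x_{k,j} - mean_j), with n-1 = 3:
  s[X_1,X_1] = ((-1.5)·(-1.5) + (-3.5)·(-3.5) + (3.5)·(3.5) + (1.5)·(1.5)) / 3 = 29/3 = 9.6667
  s[X_1,X_2] = ((-1.5)·(-1.25) + (-3.5)·(0.75) + (3.5)·(3.75) + (1.5)·(-3.25)) / 3 = 7.5/3 = 2.5
  s[X_2,X_2] = ((-1.25)·(-1.25) + (0.75)·(0.75) + (3.75)·(3.75) + (-3.25)·(-3.25)) / 3 = 26.75/3 = 8.9167
  Sample standard deviations s_i = √(s[i,i]):
  s(X_1) = √(9.6667) = 3.1091
  s(X_2) = √(8.9167) = 2.9861

Step 3 — r_{ij} = s_{ij} / (s_i · s_j):
  r[X_1,X_1] = 1 (diagonal).
  r[X_1,X_2] = 2.5 / (3.1091 · 2.9861) = 2.5 / 9.2841 = 0.2693
  r[X_2,X_2] = 1 (diagonal).

R is symmetric with unit diagonal. Assembling:

R = [[1, 0.2693],
 [0.2693, 1]]


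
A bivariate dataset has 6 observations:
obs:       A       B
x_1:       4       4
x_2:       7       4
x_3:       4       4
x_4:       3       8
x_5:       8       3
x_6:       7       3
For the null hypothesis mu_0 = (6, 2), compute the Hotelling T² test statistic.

Step 1 — sample mean vector:
  mean(A) = (4 + 7 + 4 + 3 + 8 + 7) / 6 = 33/6 = 5.5
  mean(B) = (4 + 4 + 4 + 8 + 3 + 3) / 6 = 26/6 = 4.3333
  x̄ = (5.5, 4.3333),  deviation x̄ - mu_0 = (5.5, 4.3333) - (6, 2) = (-0.5, 2.3333).

Step 2 — sample covariance matrix, S[i,j] = (1/(n-1)) · Σ_k (x_{k,i} - mean_i) · (x_{k,j} - mean_j), divisor n-1 = 5:
  S[A,A] = ((-1.5)·(-1.5) + (1.5)·(1.5) + (-1.5)·(-1.5) + (-2.5)·(-2.5) + (2.5)·(2.5) + (1.5)·(1.5)) / 5 = 21.5/5 = 4.3
  S[A,B] = ((-1.5)·(-0.3333) + (1.5)·(-0.3333) + (-1.5)·(-0.3333) + (-2.5)·(3.6667) + (2.5)·(-1.3333) + (1.5)·(-1.3333)) / 5 = -14/5 = -2.8
  S[B,B] = ((-0.3333)·(-0.3333) + (-0.3333)·(-0.3333) + (-0.3333)·(-0.3333) + (3.6667)·(3.6667) + (-1.3333)·(-1.3333) + (-1.3333)·(-1.3333)) / 5 = 17.3333/5 = 3.4667
  S = [[4.3, -2.8],
 [-2.8, 3.4667]].

Step 3 — invert S. det(S) = 4.3·3.4667 - (-2.8)² = 7.0667.
  S^{-1} = (1/det) · [[d, -b], [-b, a]] = [[0.4906, 0.3962],
 [0.3962, 0.6085]].

Step 4 — quadratic form (x̄ - mu_0)^T · S^{-1} · (x̄ - mu_0):
  S^{-1} · (x̄ - mu_0) = (0.6792, 1.2217),
  (x̄ - mu_0)^T · [...] = (-0.5)·(0.6792) + (2.3333)·(1.2217) = 2.511.

Step 5 — scale by n: T² = 6 · 2.511 = 15.066.

T² ≈ 15.066


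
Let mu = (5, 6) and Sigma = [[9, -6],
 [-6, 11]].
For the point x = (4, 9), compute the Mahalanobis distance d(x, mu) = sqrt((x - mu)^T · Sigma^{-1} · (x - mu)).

Step 1 — centre the observation: (x - mu) = (-1, 3).

Step 2 — invert Sigma. det(Sigma) = 9·11 - (-6)² = 63.
  Sigma^{-1} = (1/det) · [[d, -b], [-b, a]] = [[0.1746, 0.0952],
 [0.0952, 0.1429]].

Step 3 — form the quadratic (x - mu)^T · Sigma^{-1} · (x - mu):
  Sigma^{-1} · (x - mu) = (0.1111, 0.3333).
  (x - mu)^T · [Sigma^{-1} · (x - mu)] = (-1)·(0.1111) + (3)·(0.3333) = 0.8889.

Step 4 — take square root: d = √(0.8889) ≈ 0.9428.

d(x, mu) = √(0.8889) ≈ 0.9428


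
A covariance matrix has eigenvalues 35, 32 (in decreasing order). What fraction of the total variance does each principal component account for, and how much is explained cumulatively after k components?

Step 1 — total variance = trace(Sigma) = Σ λ_i = 35 + 32 = 67.

Step 2 — fraction explained by component i = λ_i / Σ λ:
  PC1: 35/67 = 0.5224
  PC2: 32/67 = 0.4776

Step 3 — cumulative fraction after k components = (λ_1 + ... + λ_k) / Σ λ:
  k = 1: 35/67 = 0.5224
  k = 2: (35 + 32)/67 = 67/67 = 1

Summary (fraction, with percent):

explained: PC1 0.5224 (52.24%), PC2 0.4776 (47.76%);  cumulative: 0.5224, 1


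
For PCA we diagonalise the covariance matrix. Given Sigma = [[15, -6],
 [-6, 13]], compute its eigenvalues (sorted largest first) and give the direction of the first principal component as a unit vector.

Step 1 — characteristic polynomial of 2×2 Sigma:
  det(Sigma - λI) = λ² - trace · λ + det = 0.
  trace = 15 + 13 = 28, det = 15·13 - (-6)² = 159.
Step 2 — discriminant:
  Δ = trace² - 4·det = 784 - 636 = 148.
Step 3 — eigenvalues:
  λ = (trace ± √Δ)/2 = (28 ± 12.1655)/2,
  λ_1 = 20.0828,  λ_2 = 7.9172.

Step 4 — unit eigenvector for λ_1: solve (Sigma - λ_1 I)v = 0. First row:
  (15 - 20.0828)·v_x + (-6)·v_y = 0, i.e. (-5.0828)·v_x + (-6)·v_y = 0,
  so v ∝ (b, λ_1 - a) = (-6, 5.0828); multiply by -1 so the first entry is positive: u = (6, -5.0828).
  ||u|| = √((6)² + (-5.0828)²) = √(61.8345) ≈ 7.8635,
  v_1 = u/||u|| ≈ (0.763, -0.6464) (||v_1|| = 1).

λ_1 = 20.0828,  λ_2 = 7.9172;  v_1 ≈ (0.763, -0.6464)


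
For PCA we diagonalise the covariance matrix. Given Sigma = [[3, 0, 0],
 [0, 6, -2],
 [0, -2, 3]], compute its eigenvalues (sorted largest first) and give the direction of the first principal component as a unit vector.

Step 1 — characteristic polynomial p(λ) = det(λI - Sigma) = λ³ - tr·λ² + c_1·λ - det, where tr = trace, c_1 = sum of the principal 2×2 minors, det = det(Sigma):
  tr = 3 + 6 + 3 = 12,
  c_1 = (3·6 - (0)²) + (3·3 - (0)²) + (6·3 - (-2)²) = 18 + 9 + 14 = 41,
  det = 3·(6·3 - (-2)²) - (0)·((0)·3 - (-2)·(0)) + (0)·((0)·(-2) - 6·(0)) = 3·(14) - (0)·(0) + (0)·(0) = 42.
  So p(λ) = λ³ - 12λ² + 41λ - 42.
Step 2 — look for an integer root (rational root theorem: any rational root is an integer divisor of 42). Testing λ = 2:
  p(2) = 8 - 48 + 82 - 42 = 0  ✓
  Dividing out (λ - 2): p(λ) = (λ - 2)(λ² - 10λ + 21).
Step 3 — remaining eigenvalues from the quadratic λ² - 10λ + 21 = 0:
  Δ = 10² - 4·21 = 100 - 84 = 16,  λ = (10 ± √16)/2 = (10 ± 4)/2 = 7 or 3.
  Sorted: λ_1 = 7,  λ_2 = 3,  λ_3 = 2  (check: sum = 12 = tr ✓).

Step 4 — unit eigenvector for λ_1 = 7: v spans the null space of (Sigma - λ_1 I), whose rows are
  r_1 = (-4, 0, 0),  r_2 = (0, -1, -2),  r_3 = (0, -2, -4).
  v is orthogonal to every row, so take v ∝ r_1 × r_2 = ((0)·(-2) - (0)·(-1), (0)·(0) - (-4)·(-2), (-4)·(-1) - (0)·(0)) = (0, -8, 4).
  Rescale (divide by 4; multiply by -1 so the first nonzero entry is positive): u = (0, 2, -1).
  ||u|| = √((0)² + (2)² + (-1)²) = √(5) ≈ 2.2361,  v_1 = u/||u|| ≈ (0, 0.8944, -0.4472) (||v_1|| = 1).

λ_1 = 7,  λ_2 = 3,  λ_3 = 2;  v_1 ≈ (0, 0.8944, -0.4472)


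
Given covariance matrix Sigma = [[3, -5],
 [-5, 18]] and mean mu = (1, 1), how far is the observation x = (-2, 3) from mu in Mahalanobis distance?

Step 1 — centre the observation: (x - mu) = (-3, 2).

Step 2 — invert Sigma. det(Sigma) = 3·18 - (-5)² = 29.
  Sigma^{-1} = (1/det) · [[d, -b], [-b, a]] = [[0.6207, 0.1724],
 [0.1724, 0.1034]].

Step 3 — form the quadratic (x - mu)^T · Sigma^{-1} · (x - mu):
  Sigma^{-1} · (x - mu) = (-1.5172, -0.3103).
  (x - mu)^T · [Sigma^{-1} · (x - mu)] = (-3)·(-1.5172) + (2)·(-0.3103) = 3.931.

Step 4 — take square root: d = √(3.931) ≈ 1.9827.

d(x, mu) = √(3.931) ≈ 1.9827


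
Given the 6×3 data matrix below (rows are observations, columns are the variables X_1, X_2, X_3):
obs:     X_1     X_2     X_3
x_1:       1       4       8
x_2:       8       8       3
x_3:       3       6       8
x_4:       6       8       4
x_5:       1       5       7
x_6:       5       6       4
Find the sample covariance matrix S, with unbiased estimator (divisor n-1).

Step 1 — column means:
  mean(X_1) = (1 + 8 + 3 + 6 + 1 + 5) / 6 = 24/6 = 4
  mean(X_2) = (4 + 8 + 6 + 8 + 5 + 6) / 6 = 37/6 = 6.1667
  mean(X_3) = (8 + 3 + 8 + 4 + 7 + 4) / 6 = 34/6 = 5.6667

Step 2 — sample covariance S[i,j] = (1/(n-1)) · Σ_k (x_{k,i} - mean_i) · (x_{k,j} - mean_j), with n-1 = 5.
  S[X_1,X_1] = ((-3)·(-3) + (4)·(4) + (-1)·(-1) + (2)·(2) + (-3)·(-3) + (1)·(1)) / 5 = 40/5 = 8
  S[X_1,X_2] = ((-3)·(-2.1667) + (4)·(1.8333) + (-1)·(-0.1667) + (2)·(1.8333) + (-3)·(-1.1667) + (1)·(-0.1667)) / 5 = 21/5 = 4.2
  S[X_1,X_3] = ((-3)·(2.3333) + (4)·(-2.6667) + (-1)·(2.3333) + (2)·(-1.6667) + (-3)·(1.3333) + (1)·(-1.6667)) / 5 = -29/5 = -5.8
  S[X_2,X_2] = ((-2.1667)·(-2.1667) + (1.8333)·(1.8333) + (-0.1667)·(-0.1667) + (1.8333)·(1.8333) + (-1.1667)·(-1.1667) + (-0.1667)·(-0.1667)) / 5 = 12.8333/5 = 2.5667
  S[X_2,X_3] = ((-2.1667)·(2.3333) + (1.8333)·(-2.6667) + (-0.1667)·(2.3333) + (1.8333)·(-1.6667) + (-1.1667)·(1.3333) + (-0.1667)·(-1.6667)) / 5 = -14.6667/5 = -2.9333
  S[X_3,X_3] = ((2.3333)·(2.3333) + (-2.6667)·(-2.6667) + (2.3333)·(2.3333) + (-1.6667)·(-1.6667) + (1.3333)·(1.3333) + (-1.6667)·(-1.6667)) / 5 = 25.3333/5 = 5.0667

S is symmetric (S[j,i] = S[i,j]). Assembling:

S = [[8, 4.2, -5.8],
 [4.2, 2.5667, -2.9333],
 [-5.8, -2.9333, 5.0667]]


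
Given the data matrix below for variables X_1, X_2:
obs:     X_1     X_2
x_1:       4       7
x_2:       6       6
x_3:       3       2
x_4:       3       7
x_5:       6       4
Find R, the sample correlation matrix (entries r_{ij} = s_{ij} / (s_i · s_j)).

Step 1 — column means:
  mean(X_1) = (4 + 6 + 3 + 3 + 6) / 5 = 22/5 = 4.4
  mean(X_2) = (7 + 6 + 2 + 7 + 4) / 5 = 26/5 = 5.2

Step 2 — sample variances and covariances s[i,j] = (1/(n-1)) · Σ_k (x_{k,i} - mean_i) · (x_{k,j} - mean_j), with n-1 = 4:
  s[X_1,X_1] = ((-0.4)·(-0.4) + (1.6)·(1.6) + (-1.4)·(-1.4) + (-1.4)·(-1.4) + (1.6)·(1.6)) / 4 = 9.2/4 = 2.3
  s[X_1,X_2] = ((-0.4)·(1.8) + (1.6)·(0.8) + (-1.4)·(-3.2) + (-1.4)·(1.8) + (1.6)·(-1.2)) / 4 = 0.6/4 = 0.15
  s[X_2,X_2] = ((1.8)·(1.8) + (0.8)·(0.8) + (-3.2)·(-3.2) + (1.8)·(1.8) + (-1.2)·(-1.2)) / 4 = 18.8/4 = 4.7
  Sample standard deviations s_i = √(s[i,i]):
  s(X_1) = √(2.3) = 1.5166
  s(X_2) = √(4.7) = 2.1679

Step 3 — r_{ij} = s_{ij} / (s_i · s_j):
  r[X_1,X_1] = 1 (diagonal).
  r[X_1,X_2] = 0.15 / (1.5166 · 2.1679) = 0.15 / 3.2879 = 0.0456
  r[X_2,X_2] = 1 (diagonal).

R is symmetric with unit diagonal. Assembling:

R = [[1, 0.0456],
 [0.0456, 1]]


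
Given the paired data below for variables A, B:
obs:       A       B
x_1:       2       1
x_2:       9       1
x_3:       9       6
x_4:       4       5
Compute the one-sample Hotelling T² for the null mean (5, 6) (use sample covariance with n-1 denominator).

Step 1 — sample mean vector:
  mean(A) = (2 + 9 + 9 + 4) / 4 = 24/4 = 6
  mean(B) = (1 + 1 + 6 + 5) / 4 = 13/4 = 3.25
  x̄ = (6, 3.25),  deviation x̄ - mu_0 = (6, 3.25) - (5, 6) = (1, -2.75).

Step 2 — sample covariance matrix, S[i,j] = (1/(n-1)) · Σ_k (x_{k,i} - mean_i) · (x_{k,j} - mean_j), divisor n-1 = 3:
  S[A,A] = ((-4)·(-4) + (3)·(3) + (3)·(3) + (-2)·(-2)) / 3 = 38/3 = 12.6667
  S[A,B] = ((-4)·(-2.25) + (3)·(-2.25) + (3)·(2.75) + (-2)·(1.75)) / 3 = 7/3 = 2.3333
  S[B,B] = ((-2.25)·(-2.25) + (-2.25)·(-2.25) + (2.75)·(2.75) + (1.75)·(1.75)) / 3 = 20.75/3 = 6.9167
  S = [[12.6667, 2.3333],
 [2.3333, 6.9167]].

Step 3 — invert S. det(S) = 12.6667·6.9167 - (2.3333)² = 82.1667.
  S^{-1} = (1/det) · [[d, -b], [-b, a]] = [[0.0842, -0.0284],
 [-0.0284, 0.1542]].

Step 4 — quadratic form (x̄ - mu_0)^T · S^{-1} · (x̄ - mu_0):
  S^{-1} · (x̄ - mu_0) = (0.1623, -0.4523),
  (x̄ - mu_0)^T · [...] = (1)·(0.1623) + (-2.75)·(-0.4523) = 1.4062.

Step 5 — scale by n: T² = 4 · 1.4062 = 5.6247.

T² ≈ 5.6247


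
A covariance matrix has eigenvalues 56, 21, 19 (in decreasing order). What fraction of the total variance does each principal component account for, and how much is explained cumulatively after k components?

Step 1 — total variance = trace(Sigma) = Σ λ_i = 56 + 21 + 19 = 96.

Step 2 — fraction explained by component i = λ_i / Σ λ:
  PC1: 56/96 = 0.5833
  PC2: 21/96 = 0.2188
  PC3: 19/96 = 0.1979

Step 3 — cumulative fraction after k components = (λ_1 + ... + λ_k) / Σ λ:
  k = 1: 56/96 = 0.5833
  k = 2: (56 + 21)/96 = 77/96 = 0.8021
  k = 3: (56 + 21 + 19)/96 = 96/96 = 1

Summary (fraction, with percent):

explained: PC1 0.5833 (58.33%), PC2 0.2188 (21.88%), PC3 0.1979 (19.79%);  cumulative: 0.5833, 0.8021, 1


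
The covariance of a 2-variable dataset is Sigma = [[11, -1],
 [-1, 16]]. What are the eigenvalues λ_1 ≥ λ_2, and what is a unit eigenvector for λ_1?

Step 1 — characteristic polynomial of 2×2 Sigma:
  det(Sigma - λI) = λ² - trace · λ + det = 0.
  trace = 11 + 16 = 27, det = 11·16 - (-1)² = 175.
Step 2 — discriminant:
  Δ = trace² - 4·det = 729 - 700 = 29.
Step 3 — eigenvalues:
  λ = (trace ± √Δ)/2 = (27 ± 5.3852)/2,
  λ_1 = 16.1926,  λ_2 = 10.8074.

Step 4 — unit eigenvector for λ_1: solve (Sigma - λ_1 I)v = 0. First row:
  (11 - 16.1926)·v_x + (-1)·v_y = 0, i.e. (-5.1926)·v_x + (-1)·v_y = 0,
  so v ∝ (b, λ_1 - a) = (-1, 5.1926); multiply by -1 so the first entry is positive: u = (1, -5.1926).
  ||u|| = √((1)² + (-5.1926)²) = √(27.9629) ≈ 5.288,
  v_1 = u/||u|| ≈ (0.1891, -0.982) (||v_1|| = 1).

λ_1 = 16.1926,  λ_2 = 10.8074;  v_1 ≈ (0.1891, -0.982)


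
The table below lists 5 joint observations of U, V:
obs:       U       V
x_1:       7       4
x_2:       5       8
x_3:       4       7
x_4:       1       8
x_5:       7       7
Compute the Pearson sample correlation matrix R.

Step 1 — column means:
  mean(U) = (7 + 5 + 4 + 1 + 7) / 5 = 24/5 = 4.8
  mean(V) = (4 + 8 + 7 + 8 + 7) / 5 = 34/5 = 6.8

Step 2 — sample variances and covariances s[i,j] = (1/(n-1)) · Σ_k (x_{k,i} - mean_i) · (x_{k,j} - mean_j), with n-1 = 4:
  s[U,U] = ((2.2)·(2.2) + (0.2)·(0.2) + (-0.8)·(-0.8) + (-3.8)·(-3.8) + (2.2)·(2.2)) / 4 = 24.8/4 = 6.2
  s[U,V] = ((2.2)·(-2.8) + (0.2)·(1.2) + (-0.8)·(0.2) + (-3.8)·(1.2) + (2.2)·(0.2)) / 4 = -10.2/4 = -2.55
  s[V,V] = ((-2.8)·(-2.8) + (1.2)·(1.2) + (0.2)·(0.2) + (1.2)·(1.2) + (0.2)·(0.2)) / 4 = 10.8/4 = 2.7
  Sample standard deviations s_i = √(s[i,i]):
  s(U) = √(6.2) = 2.49
  s(V) = √(2.7) = 1.6432

Step 3 — r_{ij} = s_{ij} / (s_i · s_j):
  r[U,U] = 1 (diagonal).
  r[U,V] = -2.55 / (2.49 · 1.6432) = -2.55 / 4.0915 = -0.6233
  r[V,V] = 1 (diagonal).

R is symmetric with unit diagonal. Assembling:

R = [[1, -0.6233],
 [-0.6233, 1]]


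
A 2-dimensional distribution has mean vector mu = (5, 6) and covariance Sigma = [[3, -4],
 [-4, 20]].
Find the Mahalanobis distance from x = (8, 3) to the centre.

Step 1 — centre the observation: (x - mu) = (3, -3).

Step 2 — invert Sigma. det(Sigma) = 3·20 - (-4)² = 44.
  Sigma^{-1} = (1/det) · [[d, -b], [-b, a]] = [[0.4545, 0.0909],
 [0.0909, 0.0682]].

Step 3 — form the quadratic (x - mu)^T · Sigma^{-1} · (x - mu):
  Sigma^{-1} · (x - mu) = (1.0909, 0.0682).
  (x - mu)^T · [Sigma^{-1} · (x - mu)] = (3)·(1.0909) + (-3)·(0.0682) = 3.0682.

Step 4 — take square root: d = √(3.0682) ≈ 1.7516.

d(x, mu) = √(3.0682) ≈ 1.7516


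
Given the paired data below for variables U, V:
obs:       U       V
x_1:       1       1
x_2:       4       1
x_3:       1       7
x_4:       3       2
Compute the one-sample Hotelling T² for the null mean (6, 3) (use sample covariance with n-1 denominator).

Step 1 — sample mean vector:
  mean(U) = (1 + 4 + 1 + 3) / 4 = 9/4 = 2.25
  mean(V) = (1 + 1 + 7 + 2) / 4 = 11/4 = 2.75
  x̄ = (2.25, 2.75),  deviation x̄ - mu_0 = (2.25, 2.75) - (6, 3) = (-3.75, -0.25).

Step 2 — sample covariance matrix, S[i,j] = (1/(n-1)) · Σ_k (x_{k,i} - mean_i) · (x_{k,j} - mean_j), divisor n-1 = 3:
  S[U,U] = ((-1.25)·(-1.25) + (1.75)·(1.75) + (-1.25)·(-1.25) + (0.75)·(0.75)) / 3 = 6.75/3 = 2.25
  S[U,V] = ((-1.25)·(-1.75) + (1.75)·(-1.75) + (-1.25)·(4.25) + (0.75)·(-0.75)) / 3 = -6.75/3 = -2.25
  S[V,V] = ((-1.75)·(-1.75) + (-1.75)·(-1.75) + (4.25)·(4.25) + (-0.75)·(-0.75)) / 3 = 24.75/3 = 8.25
  S = [[2.25, -2.25],
 [-2.25, 8.25]].

Step 3 — invert S. det(S) = 2.25·8.25 - (-2.25)² = 13.5.
  S^{-1} = (1/det) · [[d, -b], [-b, a]] = [[0.6111, 0.1667],
 [0.1667, 0.1667]].

Step 4 — quadratic form (x̄ - mu_0)^T · S^{-1} · (x̄ - mu_0):
  S^{-1} · (x̄ - mu_0) = (-2.3333, -0.6667),
  (x̄ - mu_0)^T · [...] = (-3.75)·(-2.3333) + (-0.25)·(-0.6667) = 8.9167.

Step 5 — scale by n: T² = 4 · 8.9167 = 35.6667.

T² ≈ 35.6667


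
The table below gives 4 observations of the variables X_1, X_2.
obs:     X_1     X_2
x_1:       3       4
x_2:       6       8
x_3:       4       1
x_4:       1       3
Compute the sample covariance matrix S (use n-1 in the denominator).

Step 1 — column means:
  mean(X_1) = (3 + 6 + 4 + 1) / 4 = 14/4 = 3.5
  mean(X_2) = (4 + 8 + 1 + 3) / 4 = 16/4 = 4

Step 2 — sample covariance S[i,j] = (1/(n-1)) · Σ_k (x_{k,i} - mean_i) · (x_{k,j} - mean_j), with n-1 = 3.
  S[X_1,X_1] = ((-0.5)·(-0.5) + (2.5)·(2.5) + (0.5)·(0.5) + (-2.5)·(-2.5)) / 3 = 13/3 = 4.3333
  S[X_1,X_2] = ((-0.5)·(0) + (2.5)·(4) + (0.5)·(-3) + (-2.5)·(-1)) / 3 = 11/3 = 3.6667
  S[X_2,X_2] = ((0)·(0) + (4)·(4) + (-3)·(-3) + (-1)·(-1)) / 3 = 26/3 = 8.6667

S is symmetric (S[j,i] = S[i,j]). Assembling:

S = [[4.3333, 3.6667],
 [3.6667, 8.6667]]


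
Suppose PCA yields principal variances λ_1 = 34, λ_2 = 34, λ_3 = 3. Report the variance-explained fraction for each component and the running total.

Step 1 — total variance = trace(Sigma) = Σ λ_i = 34 + 34 + 3 = 71.

Step 2 — fraction explained by component i = λ_i / Σ λ:
  PC1: 34/71 = 0.4789
  PC2: 34/71 = 0.4789
  PC3: 3/71 = 0.0423

Step 3 — cumulative fraction after k components = (λ_1 + ... + λ_k) / Σ λ:
  k = 1: 34/71 = 0.4789
  k = 2: (34 + 34)/71 = 68/71 = 0.9577
  k = 3: (34 + 34 + 3)/71 = 71/71 = 1

Summary (fraction, with percent):

explained: PC1 0.4789 (47.89%), PC2 0.4789 (47.89%), PC3 0.0423 (4.23%);  cumulative: 0.4789, 0.9577, 1


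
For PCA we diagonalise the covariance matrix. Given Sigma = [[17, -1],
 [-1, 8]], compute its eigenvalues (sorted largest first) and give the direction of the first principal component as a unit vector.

Step 1 — characteristic polynomial of 2×2 Sigma:
  det(Sigma - λI) = λ² - trace · λ + det = 0.
  trace = 17 + 8 = 25, det = 17·8 - (-1)² = 135.
Step 2 — discriminant:
  Δ = trace² - 4·det = 625 - 540 = 85.
Step 3 — eigenvalues:
  λ = (trace ± √Δ)/2 = (25 ± 9.2195)/2,
  λ_1 = 17.1098,  λ_2 = 7.8902.

Step 4 — unit eigenvector for λ_1: solve (Sigma - λ_1 I)v = 0. First row:
  (17 - 17.1098)·v_x + (-1)·v_y = 0, i.e. (-0.1098)·v_x + (-1)·v_y = 0,
  so v ∝ (b, λ_1 - a) = (-1, 0.1098); multiply by -1 so the first entry is positive: u = (1, -0.1098).
  ||u|| = √((1)² + (-0.1098)²) = √(1.012) ≈ 1.006,
  v_1 = u/||u|| ≈ (0.994, -0.1091) (||v_1|| = 1).

λ_1 = 17.1098,  λ_2 = 7.8902;  v_1 ≈ (0.994, -0.1091)


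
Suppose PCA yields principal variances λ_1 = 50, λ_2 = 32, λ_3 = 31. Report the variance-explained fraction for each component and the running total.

Step 1 — total variance = trace(Sigma) = Σ λ_i = 50 + 32 + 31 = 113.

Step 2 — fraction explained by component i = λ_i / Σ λ:
  PC1: 50/113 = 0.4425
  PC2: 32/113 = 0.2832
  PC3: 31/113 = 0.2743

Step 3 — cumulative fraction after k components = (λ_1 + ... + λ_k) / Σ λ:
  k = 1: 50/113 = 0.4425
  k = 2: (50 + 32)/113 = 82/113 = 0.7257
  k = 3: (50 + 32 + 31)/113 = 113/113 = 1

Summary (fraction, with percent):

explained: PC1 0.4425 (44.25%), PC2 0.2832 (28.32%), PC3 0.2743 (27.43%);  cumulative: 0.4425, 0.7257, 1


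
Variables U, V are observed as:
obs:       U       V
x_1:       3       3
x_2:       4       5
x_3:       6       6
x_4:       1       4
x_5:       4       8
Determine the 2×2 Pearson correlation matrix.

Step 1 — column means:
  mean(U) = (3 + 4 + 6 + 1 + 4) / 5 = 18/5 = 3.6
  mean(V) = (3 + 5 + 6 + 4 + 8) / 5 = 26/5 = 5.2

Step 2 — sample variances and covariances s[i,j] = (1/(n-1)) · Σ_k (x_{k,i} - mean_i) · (x_{k,j} - mean_j), with n-1 = 4:
  s[U,U] = ((-0.6)·(-0.6) + (0.4)·(0.4) + (2.4)·(2.4) + (-2.6)·(-2.6) + (0.4)·(0.4)) / 4 = 13.2/4 = 3.3
  s[U,V] = ((-0.6)·(-2.2) + (0.4)·(-0.2) + (2.4)·(0.8) + (-2.6)·(-1.2) + (0.4)·(2.8)) / 4 = 7.4/4 = 1.85
  s[V,V] = ((-2.2)·(-2.2) + (-0.2)·(-0.2) + (0.8)·(0.8) + (-1.2)·(-1.2) + (2.8)·(2.8)) / 4 = 14.8/4 = 3.7
  Sample standard deviations s_i = √(s[i,i]):
  s(U) = √(3.3) = 1.8166
  s(V) = √(3.7) = 1.9235

Step 3 — r_{ij} = s_{ij} / (s_i · s_j):
  r[U,U] = 1 (diagonal).
  r[U,V] = 1.85 / (1.8166 · 1.9235) = 1.85 / 3.4943 = 0.5294
  r[V,V] = 1 (diagonal).

R is symmetric with unit diagonal. Assembling:

R = [[1, 0.5294],
 [0.5294, 1]]
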